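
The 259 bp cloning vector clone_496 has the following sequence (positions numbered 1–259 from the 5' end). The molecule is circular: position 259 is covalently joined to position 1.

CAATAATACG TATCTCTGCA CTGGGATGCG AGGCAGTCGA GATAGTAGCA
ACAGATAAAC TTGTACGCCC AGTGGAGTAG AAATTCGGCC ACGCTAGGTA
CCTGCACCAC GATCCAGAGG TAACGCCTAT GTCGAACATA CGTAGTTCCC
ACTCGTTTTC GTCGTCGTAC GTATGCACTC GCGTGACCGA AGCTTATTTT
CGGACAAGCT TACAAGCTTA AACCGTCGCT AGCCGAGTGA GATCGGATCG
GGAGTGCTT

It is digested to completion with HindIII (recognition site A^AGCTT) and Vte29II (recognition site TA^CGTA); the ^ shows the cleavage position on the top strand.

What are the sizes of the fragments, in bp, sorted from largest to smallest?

HindIII sites (AAGCTT) start at positions 190, 206, 214.
HindIII cuts after the first base of each site, so after positions 190, 206, 214.
Vte29II sites (TACGTA) start at positions 7, 139, 168.
Vte29II cuts after base 2 of each site, so after positions 8, 140, 169.
Combined cut positions: 8, 140, 169, 190, 206, 214.
Circular molecule, 6 cuts → 6 fragments:
  9–140 → 132 bp
  141–169 → 29 bp
  170–190 → 21 bp
  191–206 → 16 bp
  207–214 → 8 bp
  215–259 then 1–8 → 45 + 8 = 53 bp
Sorted largest to smallest: 132, 53, 29, 21, 16, 8 bp.

132, 53, 29, 21, 16, 8 bp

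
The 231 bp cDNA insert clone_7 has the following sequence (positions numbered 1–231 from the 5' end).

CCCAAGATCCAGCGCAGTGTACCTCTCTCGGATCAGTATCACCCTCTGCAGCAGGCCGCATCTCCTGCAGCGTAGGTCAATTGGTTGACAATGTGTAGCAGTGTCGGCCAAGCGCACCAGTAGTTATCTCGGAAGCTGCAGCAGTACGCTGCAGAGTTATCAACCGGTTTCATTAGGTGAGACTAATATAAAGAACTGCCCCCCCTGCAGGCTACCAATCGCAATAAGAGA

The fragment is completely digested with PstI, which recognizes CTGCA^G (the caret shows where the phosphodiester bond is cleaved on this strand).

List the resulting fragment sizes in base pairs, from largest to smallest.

PstI sites (CTGCAG) start at positions 46, 65, 136, 149, 205.
PstI cuts after base 5 of each site (before the last base), so after positions 50, 69, 140, 153, 209.
Linear molecule, 5 cuts → 6 fragments:
  1–50 → 50 bp
  51–69 → 19 bp
  70–140 → 71 bp
  141–153 → 13 bp
  154–209 → 56 bp
  210–231 → 22 bp
Sorted largest to smallest: 71, 56, 50, 22, 19, 13 bp.

71, 56, 50, 22, 19, 13 bp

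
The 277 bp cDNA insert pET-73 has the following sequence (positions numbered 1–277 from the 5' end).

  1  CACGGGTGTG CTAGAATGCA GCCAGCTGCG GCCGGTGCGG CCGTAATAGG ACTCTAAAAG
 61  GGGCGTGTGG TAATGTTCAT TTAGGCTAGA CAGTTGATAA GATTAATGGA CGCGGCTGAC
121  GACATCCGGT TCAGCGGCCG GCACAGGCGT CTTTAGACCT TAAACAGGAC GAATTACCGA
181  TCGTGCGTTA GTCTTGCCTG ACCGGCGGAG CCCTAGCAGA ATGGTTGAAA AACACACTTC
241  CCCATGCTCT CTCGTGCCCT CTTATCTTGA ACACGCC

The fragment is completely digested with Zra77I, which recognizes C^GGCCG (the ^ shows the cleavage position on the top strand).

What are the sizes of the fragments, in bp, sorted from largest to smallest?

Zra77I sites (CGGCCG) start at positions 29, 38, 135.
Zra77I cuts after the first base of each site, so after positions 29, 38, 135.
Linear molecule, 3 cuts → 4 fragments:
  1–29 → 29 bp
  30–38 → 9 bp
  39–135 → 97 bp
  136–277 → 142 bp
Sorted largest to smallest: 142, 97, 29, 9 bp.

142, 97, 29, 9 bp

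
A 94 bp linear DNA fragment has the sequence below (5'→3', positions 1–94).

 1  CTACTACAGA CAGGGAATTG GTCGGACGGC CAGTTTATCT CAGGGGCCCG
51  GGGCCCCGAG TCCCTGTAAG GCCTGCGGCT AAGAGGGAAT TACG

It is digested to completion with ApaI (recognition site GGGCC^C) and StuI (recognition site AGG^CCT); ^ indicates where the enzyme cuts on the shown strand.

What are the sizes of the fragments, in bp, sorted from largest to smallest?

48, 23, 16, 7 bp

ApaI sites (GGGCCC) start at positions 44, 51.
ApaI cuts after base 5 of each site (before the last base), so after positions 48, 55.
The StuI site (AGGCCT) starts at position 69.
StuI cuts after base 3 of each site, so after position 71.
Combined cut positions: 48, 55, 71.
Linear molecule, 3 cuts → 4 fragments:
  1–48 → 48 bp
  49–55 → 7 bp
  56–71 → 16 bp
  72–94 → 23 bp
Sorted largest to smallest: 48, 23, 16, 7 bp.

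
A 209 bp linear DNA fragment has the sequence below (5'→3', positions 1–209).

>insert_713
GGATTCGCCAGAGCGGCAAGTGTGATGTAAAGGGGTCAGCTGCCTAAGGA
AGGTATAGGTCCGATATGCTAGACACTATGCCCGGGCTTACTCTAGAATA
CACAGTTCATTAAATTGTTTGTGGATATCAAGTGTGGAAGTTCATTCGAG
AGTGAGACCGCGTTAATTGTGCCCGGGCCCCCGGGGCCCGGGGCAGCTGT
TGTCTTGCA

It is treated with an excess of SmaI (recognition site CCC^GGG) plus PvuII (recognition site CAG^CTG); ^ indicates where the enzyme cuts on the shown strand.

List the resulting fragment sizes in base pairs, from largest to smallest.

91, 44, 39, 13, 8, 7, 7 bp

SmaI sites (CCCGGG) start at positions 81, 172, 180, 187.
SmaI cuts after base 3 of each site, so after positions 83, 174, 182, 189.
PvuII sites (CAGCTG) start at positions 37, 194.
PvuII cuts after base 3 of each site, so after positions 39, 196.
Combined cut positions: 39, 83, 174, 182, 189, 196.
Linear molecule, 6 cuts → 7 fragments:
  1–39 → 39 bp
  40–83 → 44 bp
  84–174 → 91 bp
  175–182 → 8 bp
  183–189 → 7 bp
  190–196 → 7 bp
  197–209 → 13 bp
Sorted largest to smallest: 91, 44, 39, 13, 8, 7, 7 bp.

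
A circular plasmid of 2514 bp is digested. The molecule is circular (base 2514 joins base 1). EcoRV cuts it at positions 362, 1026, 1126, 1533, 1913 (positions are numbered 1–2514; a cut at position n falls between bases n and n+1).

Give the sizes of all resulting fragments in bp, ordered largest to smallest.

963, 664, 407, 380, 100 bp

Circular molecule, 5 cuts → 5 fragments:
  1026 − 362 = 664 bp
  1126 − 1026 = 100 bp
  1533 − 1126 = 407 bp
  1913 − 1533 = 380 bp
  wrap: 2514 − 1913 + 362 = 963 bp
Sorted largest to smallest: 963, 664, 407, 380, 100 bp.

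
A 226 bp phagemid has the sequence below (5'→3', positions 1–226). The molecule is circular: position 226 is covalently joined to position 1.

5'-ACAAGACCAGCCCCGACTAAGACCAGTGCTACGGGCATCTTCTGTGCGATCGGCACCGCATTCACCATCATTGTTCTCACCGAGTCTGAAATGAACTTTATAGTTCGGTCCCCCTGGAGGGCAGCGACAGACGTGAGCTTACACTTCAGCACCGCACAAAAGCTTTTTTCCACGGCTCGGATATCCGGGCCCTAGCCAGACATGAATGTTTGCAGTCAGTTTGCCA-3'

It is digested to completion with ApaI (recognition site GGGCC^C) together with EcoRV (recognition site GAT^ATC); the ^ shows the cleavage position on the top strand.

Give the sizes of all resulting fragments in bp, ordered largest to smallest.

217, 9 bp

The ApaI site (GGGCCC) starts at position 187.
ApaI cuts after base 5 of each site (before the last base), so after position 191.
The EcoRV site (GATATC) starts at position 180.
EcoRV cuts after base 3 of each site, so after position 182.
Combined cut positions: 182, 191.
Circular molecule, 2 cuts → 2 fragments:
  183–191 → 9 bp
  192–226 then 1–182 → 35 + 182 = 217 bp
Sorted largest to smallest: 217, 9 bp.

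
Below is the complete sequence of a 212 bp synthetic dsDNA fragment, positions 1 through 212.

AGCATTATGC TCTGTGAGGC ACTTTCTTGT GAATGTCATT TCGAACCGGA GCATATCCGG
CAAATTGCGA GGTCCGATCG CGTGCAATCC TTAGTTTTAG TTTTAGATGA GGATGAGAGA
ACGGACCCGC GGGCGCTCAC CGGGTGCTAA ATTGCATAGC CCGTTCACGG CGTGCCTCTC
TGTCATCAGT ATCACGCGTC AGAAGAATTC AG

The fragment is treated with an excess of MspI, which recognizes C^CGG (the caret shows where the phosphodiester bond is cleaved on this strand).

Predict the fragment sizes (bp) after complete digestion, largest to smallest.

83, 72, 46, 11 bp

MspI sites (CCGG) start at positions 46, 57, 140.
MspI cuts after the first base of each site, so after positions 46, 57, 140.
Linear molecule, 3 cuts → 4 fragments:
  1–46 → 46 bp
  47–57 → 11 bp
  58–140 → 83 bp
  141–212 → 72 bp
Sorted largest to smallest: 83, 72, 46, 11 bp.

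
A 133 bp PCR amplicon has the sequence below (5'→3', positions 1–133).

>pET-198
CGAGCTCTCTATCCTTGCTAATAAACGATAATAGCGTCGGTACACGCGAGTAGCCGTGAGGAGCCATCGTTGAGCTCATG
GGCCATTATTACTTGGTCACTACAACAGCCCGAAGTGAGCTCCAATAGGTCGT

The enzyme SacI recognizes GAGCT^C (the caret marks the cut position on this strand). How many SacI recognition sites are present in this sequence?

GAGCTC occurs starting at positions 2, 72, 117.
SacI cuts at 3 sites.

3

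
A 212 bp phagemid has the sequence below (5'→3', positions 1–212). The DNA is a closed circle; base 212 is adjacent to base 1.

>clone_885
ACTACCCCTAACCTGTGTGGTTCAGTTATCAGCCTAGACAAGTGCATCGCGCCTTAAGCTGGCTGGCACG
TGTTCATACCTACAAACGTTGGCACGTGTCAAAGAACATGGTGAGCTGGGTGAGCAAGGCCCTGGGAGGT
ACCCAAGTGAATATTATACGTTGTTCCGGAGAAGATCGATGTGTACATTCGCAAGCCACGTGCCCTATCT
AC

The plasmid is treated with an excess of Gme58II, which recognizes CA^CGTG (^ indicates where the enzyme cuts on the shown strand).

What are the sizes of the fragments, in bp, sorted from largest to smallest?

104, 82, 26 bp

Gme58II sites (CACGTG) start at positions 67, 93, 197.
Gme58II cuts after base 2 of each site, so after positions 68, 94, 198.
Circular molecule, 3 cuts → 3 fragments:
  69–94 → 26 bp
  95–198 → 104 bp
  199–212 then 1–68 → 14 + 68 = 82 bp
Sorted largest to smallest: 104, 82, 26 bp.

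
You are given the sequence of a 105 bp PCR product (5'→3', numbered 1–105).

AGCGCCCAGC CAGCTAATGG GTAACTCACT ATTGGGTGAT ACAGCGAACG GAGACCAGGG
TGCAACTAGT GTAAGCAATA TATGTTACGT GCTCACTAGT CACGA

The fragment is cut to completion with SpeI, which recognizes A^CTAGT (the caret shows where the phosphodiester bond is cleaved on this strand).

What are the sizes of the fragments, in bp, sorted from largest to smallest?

65, 30, 10 bp

SpeI sites (ACTAGT) start at positions 65, 95.
SpeI cuts after the first base of each site, so after positions 65, 95.
Linear molecule, 2 cuts → 3 fragments:
  1–65 → 65 bp
  66–95 → 30 bp
  96–105 → 10 bp
Sorted largest to smallest: 65, 30, 10 bp.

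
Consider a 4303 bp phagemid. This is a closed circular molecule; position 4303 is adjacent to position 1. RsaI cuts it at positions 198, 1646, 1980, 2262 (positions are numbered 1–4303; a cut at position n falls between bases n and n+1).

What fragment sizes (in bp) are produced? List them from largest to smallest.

2239, 1448, 334, 282 bp

Circular molecule, 4 cuts → 4 fragments:
  1646 − 198 = 1448 bp
  1980 − 1646 = 334 bp
  2262 − 1980 = 282 bp
  wrap: 4303 − 2262 + 198 = 2239 bp
Sorted largest to smallest: 2239, 1448, 334, 282 bp.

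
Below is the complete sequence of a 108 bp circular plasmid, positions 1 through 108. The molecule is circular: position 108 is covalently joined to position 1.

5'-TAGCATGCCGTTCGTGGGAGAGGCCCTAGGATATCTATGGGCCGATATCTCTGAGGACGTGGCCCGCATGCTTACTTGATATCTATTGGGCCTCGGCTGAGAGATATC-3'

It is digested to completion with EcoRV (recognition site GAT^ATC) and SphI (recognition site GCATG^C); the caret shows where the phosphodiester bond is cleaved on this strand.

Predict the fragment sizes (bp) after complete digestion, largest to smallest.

25, 25, 24, 14, 10, 10 bp

EcoRV sites (GATATC) start at positions 30, 44, 78, 103.
EcoRV cuts after base 3 of each site, so after positions 32, 46, 80, 105.
SphI sites (GCATGC) start at positions 3, 66.
SphI cuts after base 5 of each site (before the last base), so after positions 7, 70.
Combined cut positions: 7, 32, 46, 70, 80, 105.
Circular molecule, 6 cuts → 6 fragments:
  8–32 → 25 bp
  33–46 → 14 bp
  47–70 → 24 bp
  71–80 → 10 bp
  81–105 → 25 bp
  106–108 then 1–7 → 3 + 7 = 10 bp
Sorted largest to smallest: 25, 25, 24, 14, 10, 10 bp.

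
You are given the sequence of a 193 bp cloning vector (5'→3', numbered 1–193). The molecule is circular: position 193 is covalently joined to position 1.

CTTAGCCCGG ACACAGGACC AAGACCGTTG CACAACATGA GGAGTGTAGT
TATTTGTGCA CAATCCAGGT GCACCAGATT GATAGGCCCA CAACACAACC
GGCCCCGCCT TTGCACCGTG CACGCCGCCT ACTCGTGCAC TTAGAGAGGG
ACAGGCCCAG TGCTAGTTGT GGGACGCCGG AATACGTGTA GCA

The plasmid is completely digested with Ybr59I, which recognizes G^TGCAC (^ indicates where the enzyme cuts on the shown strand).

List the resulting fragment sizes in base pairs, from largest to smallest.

Ybr59I sites (GTGCAC) start at positions 56, 69, 118, 135.
Ybr59I cuts after the first base of each site, so after positions 56, 69, 118, 135.
Circular molecule, 4 cuts → 4 fragments:
  57–69 → 13 bp
  70–118 → 49 bp
  119–135 → 17 bp
  136–193 then 1–56 → 58 + 56 = 114 bp
Sorted largest to smallest: 114, 49, 17, 13 bp.

114, 49, 17, 13 bp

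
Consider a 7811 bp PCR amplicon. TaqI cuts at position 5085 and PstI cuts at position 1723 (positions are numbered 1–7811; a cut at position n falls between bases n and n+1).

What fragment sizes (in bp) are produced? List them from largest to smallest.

3362, 2726, 1723 bp

Combined cut positions (sorted): 1723, 5085.
Linear molecule, 2 cuts → 3 fragments:
  1723 − 0 = 1723 bp
  5085 − 1723 = 3362 bp
  7811 − 5085 = 2726 bp
Sorted largest to smallest: 3362, 2726, 1723 bp.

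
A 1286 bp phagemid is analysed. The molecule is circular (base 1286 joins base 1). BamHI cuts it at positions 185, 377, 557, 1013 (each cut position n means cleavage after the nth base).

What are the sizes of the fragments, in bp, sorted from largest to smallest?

458, 456, 192, 180 bp

Circular molecule, 4 cuts → 4 fragments:
  377 − 185 = 192 bp
  557 − 377 = 180 bp
  1013 − 557 = 456 bp
  wrap: 1286 − 1013 + 185 = 458 bp
Sorted largest to smallest: 458, 456, 192, 180 bp.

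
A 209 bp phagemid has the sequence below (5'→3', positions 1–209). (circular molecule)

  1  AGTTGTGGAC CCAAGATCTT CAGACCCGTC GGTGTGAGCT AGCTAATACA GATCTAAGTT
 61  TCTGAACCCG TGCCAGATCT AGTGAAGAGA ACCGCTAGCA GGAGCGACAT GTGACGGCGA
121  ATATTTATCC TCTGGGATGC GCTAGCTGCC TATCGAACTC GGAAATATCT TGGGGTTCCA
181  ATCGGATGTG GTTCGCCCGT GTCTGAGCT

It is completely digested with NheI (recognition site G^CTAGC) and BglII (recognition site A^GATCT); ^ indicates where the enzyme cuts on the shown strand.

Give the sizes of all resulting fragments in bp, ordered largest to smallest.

82, 47, 25, 24, 19, 12 bp

NheI sites (GCTAGC) start at positions 38, 94, 141.
NheI cuts after the first base of each site, so after positions 38, 94, 141.
BglII sites (AGATCT) start at positions 14, 50, 75.
BglII cuts after the first base of each site, so after positions 14, 50, 75.
Combined cut positions: 14, 38, 50, 75, 94, 141.
Circular molecule, 6 cuts → 6 fragments:
  15–38 → 24 bp
  39–50 → 12 bp
  51–75 → 25 bp
  76–94 → 19 bp
  95–141 → 47 bp
  142–209 then 1–14 → 68 + 14 = 82 bp
Sorted largest to smallest: 82, 47, 25, 24, 19, 12 bp.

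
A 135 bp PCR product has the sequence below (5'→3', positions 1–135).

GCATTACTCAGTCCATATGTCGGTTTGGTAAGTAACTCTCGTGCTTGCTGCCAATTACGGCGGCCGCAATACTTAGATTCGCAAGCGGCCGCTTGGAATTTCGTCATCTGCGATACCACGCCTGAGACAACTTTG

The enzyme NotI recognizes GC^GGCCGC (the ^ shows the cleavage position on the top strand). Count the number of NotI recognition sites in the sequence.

2

GCGGCCGC occurs starting at positions 60, 85.
NotI cuts at 2 sites.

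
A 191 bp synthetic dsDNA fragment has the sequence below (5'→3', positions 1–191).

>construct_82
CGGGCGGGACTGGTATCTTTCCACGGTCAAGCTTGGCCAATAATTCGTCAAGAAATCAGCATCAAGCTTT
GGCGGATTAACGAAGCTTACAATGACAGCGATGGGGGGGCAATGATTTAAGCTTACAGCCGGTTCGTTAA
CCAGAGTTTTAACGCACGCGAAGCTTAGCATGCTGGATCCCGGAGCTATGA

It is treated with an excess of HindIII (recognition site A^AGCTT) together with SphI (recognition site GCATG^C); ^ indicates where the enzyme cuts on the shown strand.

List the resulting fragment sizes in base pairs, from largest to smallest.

42, 36, 35, 29, 19, 19, 11 bp

HindIII sites (AAGCTT) start at positions 29, 64, 83, 119, 161.
HindIII cuts after the first base of each site, so after positions 29, 64, 83, 119, 161.
The SphI site (GCATGC) starts at position 168.
SphI cuts after base 5 of each site (before the last base), so after position 172.
Combined cut positions: 29, 64, 83, 119, 161, 172.
Linear molecule, 6 cuts → 7 fragments:
  1–29 → 29 bp
  30–64 → 35 bp
  65–83 → 19 bp
  84–119 → 36 bp
  120–161 → 42 bp
  162–172 → 11 bp
  173–191 → 19 bp
Sorted largest to smallest: 42, 36, 35, 29, 19, 19, 11 bp.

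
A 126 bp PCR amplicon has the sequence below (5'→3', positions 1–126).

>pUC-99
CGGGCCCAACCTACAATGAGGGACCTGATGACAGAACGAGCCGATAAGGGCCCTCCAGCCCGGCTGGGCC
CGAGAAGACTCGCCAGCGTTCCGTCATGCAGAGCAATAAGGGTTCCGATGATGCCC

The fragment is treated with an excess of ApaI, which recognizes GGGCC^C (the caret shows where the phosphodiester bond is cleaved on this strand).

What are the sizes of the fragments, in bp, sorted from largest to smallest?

ApaI sites (GGGCCC) start at positions 2, 48, 66.
ApaI cuts after base 5 of each site (before the last base), so after positions 6, 52, 70.
Linear molecule, 3 cuts → 4 fragments:
  1–6 → 6 bp
  7–52 → 46 bp
  53–70 → 18 bp
  71–126 → 56 bp
Sorted largest to smallest: 56, 46, 18, 6 bp.

56, 46, 18, 6 bp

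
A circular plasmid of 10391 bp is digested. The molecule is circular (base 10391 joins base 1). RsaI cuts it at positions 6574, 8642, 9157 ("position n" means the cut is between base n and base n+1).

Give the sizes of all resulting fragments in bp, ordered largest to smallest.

Circular molecule, 3 cuts → 3 fragments:
  8642 − 6574 = 2068 bp
  9157 − 8642 = 515 bp
  wrap: 10391 − 9157 + 6574 = 7808 bp
Sorted largest to smallest: 7808, 2068, 515 bp.

7808, 2068, 515 bp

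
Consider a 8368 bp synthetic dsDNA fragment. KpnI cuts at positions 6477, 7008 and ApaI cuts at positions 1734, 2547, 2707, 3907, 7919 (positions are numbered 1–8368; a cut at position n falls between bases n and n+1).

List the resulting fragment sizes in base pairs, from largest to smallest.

Combined cut positions (sorted): 1734, 2547, 2707, 3907, 6477, 7008, 7919.
Linear molecule, 7 cuts → 8 fragments:
  1734 − 0 = 1734 bp
  2547 − 1734 = 813 bp
  2707 − 2547 = 160 bp
  3907 − 2707 = 1200 bp
  6477 − 3907 = 2570 bp
  7008 − 6477 = 531 bp
  7919 − 7008 = 911 bp
  8368 − 7919 = 449 bp
Sorted largest to smallest: 2570, 1734, 1200, 911, 813, 531, 449, 160 bp.

2570, 1734, 1200, 911, 813, 531, 449, 160 bp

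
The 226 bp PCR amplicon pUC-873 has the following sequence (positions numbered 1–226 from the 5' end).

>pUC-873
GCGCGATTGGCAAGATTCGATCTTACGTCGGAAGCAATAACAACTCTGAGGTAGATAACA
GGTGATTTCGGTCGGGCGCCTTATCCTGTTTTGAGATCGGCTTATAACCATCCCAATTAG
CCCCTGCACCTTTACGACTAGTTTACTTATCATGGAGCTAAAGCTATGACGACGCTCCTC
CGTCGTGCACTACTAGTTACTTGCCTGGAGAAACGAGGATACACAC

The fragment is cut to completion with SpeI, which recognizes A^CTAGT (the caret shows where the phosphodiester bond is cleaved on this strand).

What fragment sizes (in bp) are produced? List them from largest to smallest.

SpeI sites (ACTAGT) start at positions 137, 192.
SpeI cuts after the first base of each site, so after positions 137, 192.
Linear molecule, 2 cuts → 3 fragments:
  1–137 → 137 bp
  138–192 → 55 bp
  193–226 → 34 bp
Sorted largest to smallest: 137, 55, 34 bp.

137, 55, 34 bp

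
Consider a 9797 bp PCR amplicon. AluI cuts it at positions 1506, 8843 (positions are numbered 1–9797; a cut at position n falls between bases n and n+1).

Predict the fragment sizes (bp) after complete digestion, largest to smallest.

7337, 1506, 954 bp

Linear molecule, 2 cuts → 3 fragments:
  1506 − 0 = 1506 bp
  8843 − 1506 = 7337 bp
  9797 − 8843 = 954 bp
Sorted largest to smallest: 7337, 1506, 954 bp.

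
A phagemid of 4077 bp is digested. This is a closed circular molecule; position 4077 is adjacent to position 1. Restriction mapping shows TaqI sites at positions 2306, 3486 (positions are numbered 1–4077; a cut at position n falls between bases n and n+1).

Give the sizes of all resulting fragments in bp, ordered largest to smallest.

Circular molecule, 2 cuts → 2 fragments:
  3486 − 2306 = 1180 bp
  wrap: 4077 − 3486 + 2306 = 2897 bp
Sorted largest to smallest: 2897, 1180 bp.

2897, 1180 bp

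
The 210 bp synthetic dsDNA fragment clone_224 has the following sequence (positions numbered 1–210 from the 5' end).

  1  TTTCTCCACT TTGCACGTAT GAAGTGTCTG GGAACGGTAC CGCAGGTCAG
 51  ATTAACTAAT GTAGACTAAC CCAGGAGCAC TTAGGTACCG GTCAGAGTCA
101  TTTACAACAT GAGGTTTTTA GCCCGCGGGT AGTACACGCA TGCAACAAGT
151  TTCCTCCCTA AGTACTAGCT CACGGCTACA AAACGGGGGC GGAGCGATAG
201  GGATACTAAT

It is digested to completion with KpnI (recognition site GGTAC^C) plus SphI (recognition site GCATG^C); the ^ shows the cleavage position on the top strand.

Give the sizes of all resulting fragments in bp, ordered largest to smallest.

68, 54, 48, 40 bp

KpnI sites (GGTACC) start at positions 36, 84.
KpnI cuts after base 5 of each site (before the last base), so after positions 40, 88.
The SphI site (GCATGC) starts at position 138.
SphI cuts after base 5 of each site (before the last base), so after position 142.
Combined cut positions: 40, 88, 142.
Linear molecule, 3 cuts → 4 fragments:
  1–40 → 40 bp
  41–88 → 48 bp
  89–142 → 54 bp
  143–210 → 68 bp
Sorted largest to smallest: 68, 54, 48, 40 bp.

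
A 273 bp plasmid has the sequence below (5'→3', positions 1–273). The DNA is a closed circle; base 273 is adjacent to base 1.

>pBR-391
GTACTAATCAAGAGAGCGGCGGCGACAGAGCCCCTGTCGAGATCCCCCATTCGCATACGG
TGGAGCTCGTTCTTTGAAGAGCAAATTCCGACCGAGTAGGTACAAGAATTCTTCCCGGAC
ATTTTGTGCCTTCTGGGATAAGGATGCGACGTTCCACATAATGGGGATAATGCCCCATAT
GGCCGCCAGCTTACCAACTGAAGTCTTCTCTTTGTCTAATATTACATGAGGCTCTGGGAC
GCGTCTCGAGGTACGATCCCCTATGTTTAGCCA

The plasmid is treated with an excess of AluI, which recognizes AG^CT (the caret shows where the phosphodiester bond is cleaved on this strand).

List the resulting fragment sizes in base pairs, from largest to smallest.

AluI sites (AGCT) start at positions 64, 188.
AluI cuts after base 2 of each site, so after positions 65, 189.
Circular molecule, 2 cuts → 2 fragments:
  66–189 → 124 bp
  190–273 then 1–65 → 84 + 65 = 149 bp
Sorted largest to smallest: 149, 124 bp.

149, 124 bp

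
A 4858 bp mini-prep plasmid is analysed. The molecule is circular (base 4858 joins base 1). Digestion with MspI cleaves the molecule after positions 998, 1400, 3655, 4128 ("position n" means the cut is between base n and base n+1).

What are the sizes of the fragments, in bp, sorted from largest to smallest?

2255, 1728, 473, 402 bp

Circular molecule, 4 cuts → 4 fragments:
  1400 − 998 = 402 bp
  3655 − 1400 = 2255 bp
  4128 − 3655 = 473 bp
  wrap: 4858 − 4128 + 998 = 1728 bp
Sorted largest to smallest: 2255, 1728, 473, 402 bp.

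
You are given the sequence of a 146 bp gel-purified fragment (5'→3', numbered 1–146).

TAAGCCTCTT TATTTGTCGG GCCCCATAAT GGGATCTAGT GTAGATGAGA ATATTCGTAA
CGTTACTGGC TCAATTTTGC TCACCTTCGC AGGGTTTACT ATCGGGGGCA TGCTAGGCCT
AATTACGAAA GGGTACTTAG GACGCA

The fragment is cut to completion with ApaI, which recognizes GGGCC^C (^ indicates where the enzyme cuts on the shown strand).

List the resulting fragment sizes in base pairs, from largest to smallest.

123, 23 bp

The ApaI site (GGGCCC) starts at position 19.
ApaI cuts after base 5 of each site (before the last base), so after position 23.
Linear molecule, 1 cut → 2 fragments:
  1–23 → 23 bp
  24–146 → 123 bp
Sorted largest to smallest: 123, 23 bp.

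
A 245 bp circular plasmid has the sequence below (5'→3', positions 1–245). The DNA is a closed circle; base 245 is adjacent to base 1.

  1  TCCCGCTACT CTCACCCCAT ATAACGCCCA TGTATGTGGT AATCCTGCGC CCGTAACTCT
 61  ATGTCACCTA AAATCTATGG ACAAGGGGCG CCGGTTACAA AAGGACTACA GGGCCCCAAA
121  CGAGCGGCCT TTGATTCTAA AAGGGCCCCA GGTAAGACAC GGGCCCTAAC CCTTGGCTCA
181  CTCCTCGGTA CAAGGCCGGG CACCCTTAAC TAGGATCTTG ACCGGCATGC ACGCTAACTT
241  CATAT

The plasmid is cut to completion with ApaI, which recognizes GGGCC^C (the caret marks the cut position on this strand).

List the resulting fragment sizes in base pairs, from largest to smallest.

195, 32, 18 bp

ApaI sites (GGGCCC) start at positions 111, 143, 161.
ApaI cuts after base 5 of each site (before the last base), so after positions 115, 147, 165.
Circular molecule, 3 cuts → 3 fragments:
  116–147 → 32 bp
  148–165 → 18 bp
  166–245 then 1–115 → 80 + 115 = 195 bp
Sorted largest to smallest: 195, 32, 18 bp.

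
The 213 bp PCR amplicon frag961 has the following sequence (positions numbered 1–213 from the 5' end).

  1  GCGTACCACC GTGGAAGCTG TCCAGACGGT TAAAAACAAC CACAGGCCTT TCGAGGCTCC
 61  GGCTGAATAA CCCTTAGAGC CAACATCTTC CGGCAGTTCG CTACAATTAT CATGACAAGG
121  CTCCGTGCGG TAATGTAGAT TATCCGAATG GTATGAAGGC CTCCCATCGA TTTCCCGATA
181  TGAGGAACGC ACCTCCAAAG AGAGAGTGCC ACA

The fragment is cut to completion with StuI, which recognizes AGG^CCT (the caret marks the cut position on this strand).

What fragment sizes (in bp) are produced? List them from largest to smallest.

StuI sites (AGGCCT) start at positions 44, 157.
StuI cuts after base 3 of each site, so after positions 46, 159.
Linear molecule, 2 cuts → 3 fragments:
  1–46 → 46 bp
  47–159 → 113 bp
  160–213 → 54 bp
Sorted largest to smallest: 113, 54, 46 bp.

113, 54, 46 bp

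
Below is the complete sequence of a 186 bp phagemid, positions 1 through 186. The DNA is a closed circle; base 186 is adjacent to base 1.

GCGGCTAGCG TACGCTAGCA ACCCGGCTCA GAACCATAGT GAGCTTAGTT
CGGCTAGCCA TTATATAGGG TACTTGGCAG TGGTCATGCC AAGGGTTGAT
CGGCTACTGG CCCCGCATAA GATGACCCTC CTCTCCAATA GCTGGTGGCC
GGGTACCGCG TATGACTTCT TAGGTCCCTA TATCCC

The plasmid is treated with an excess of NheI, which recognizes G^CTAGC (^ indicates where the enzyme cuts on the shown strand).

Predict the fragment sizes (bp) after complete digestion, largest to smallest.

137, 39, 10 bp

NheI sites (GCTAGC) start at positions 4, 14, 53.
NheI cuts after the first base of each site, so after positions 4, 14, 53.
Circular molecule, 3 cuts → 3 fragments:
  5–14 → 10 bp
  15–53 → 39 bp
  54–186 then 1–4 → 133 + 4 = 137 bp
Sorted largest to smallest: 137, 39, 10 bp.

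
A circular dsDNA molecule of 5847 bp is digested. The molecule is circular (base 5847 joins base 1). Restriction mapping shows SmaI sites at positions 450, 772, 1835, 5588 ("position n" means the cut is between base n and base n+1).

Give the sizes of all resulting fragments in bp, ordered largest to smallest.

Circular molecule, 4 cuts → 4 fragments:
  772 − 450 = 322 bp
  1835 − 772 = 1063 bp
  5588 − 1835 = 3753 bp
  wrap: 5847 − 5588 + 450 = 709 bp
Sorted largest to smallest: 3753, 1063, 709, 322 bp.

3753, 1063, 709, 322 bp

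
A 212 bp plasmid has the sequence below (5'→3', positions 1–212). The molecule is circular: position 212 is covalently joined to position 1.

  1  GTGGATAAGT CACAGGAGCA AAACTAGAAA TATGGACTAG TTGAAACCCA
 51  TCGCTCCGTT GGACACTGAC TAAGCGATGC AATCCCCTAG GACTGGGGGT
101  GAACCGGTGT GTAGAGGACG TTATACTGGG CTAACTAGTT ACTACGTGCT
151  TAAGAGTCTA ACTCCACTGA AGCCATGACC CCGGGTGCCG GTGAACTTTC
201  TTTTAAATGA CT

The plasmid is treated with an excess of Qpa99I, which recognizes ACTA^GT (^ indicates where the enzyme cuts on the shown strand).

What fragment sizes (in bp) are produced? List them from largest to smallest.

Qpa99I sites (ACTAGT) start at positions 36, 134.
Qpa99I cuts after base 4 of each site, so after positions 39, 137.
Circular molecule, 2 cuts → 2 fragments:
  40–137 → 98 bp
  138–212 then 1–39 → 75 + 39 = 114 bp
Sorted largest to smallest: 114, 98 bp.

114, 98 bp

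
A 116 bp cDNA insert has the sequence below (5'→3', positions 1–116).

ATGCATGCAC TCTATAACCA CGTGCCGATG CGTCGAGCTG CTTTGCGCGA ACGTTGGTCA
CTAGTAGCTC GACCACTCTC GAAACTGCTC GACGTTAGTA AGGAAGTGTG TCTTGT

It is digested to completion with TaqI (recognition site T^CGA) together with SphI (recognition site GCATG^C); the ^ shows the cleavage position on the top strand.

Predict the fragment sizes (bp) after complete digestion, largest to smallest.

TaqI sites (TCGA) start at positions 33, 69, 79, 89.
TaqI cuts after the first base of each site, so after positions 33, 69, 79, 89.
The SphI site (GCATGC) starts at position 3.
SphI cuts after base 5 of each site (before the last base), so after position 7.
Combined cut positions: 7, 33, 69, 79, 89.
Linear molecule, 5 cuts → 6 fragments:
  1–7 → 7 bp
  8–33 → 26 bp
  34–69 → 36 bp
  70–79 → 10 bp
  80–89 → 10 bp
  90–116 → 27 bp
Sorted largest to smallest: 36, 27, 26, 10, 10, 7 bp.

36, 27, 26, 10, 10, 7 bp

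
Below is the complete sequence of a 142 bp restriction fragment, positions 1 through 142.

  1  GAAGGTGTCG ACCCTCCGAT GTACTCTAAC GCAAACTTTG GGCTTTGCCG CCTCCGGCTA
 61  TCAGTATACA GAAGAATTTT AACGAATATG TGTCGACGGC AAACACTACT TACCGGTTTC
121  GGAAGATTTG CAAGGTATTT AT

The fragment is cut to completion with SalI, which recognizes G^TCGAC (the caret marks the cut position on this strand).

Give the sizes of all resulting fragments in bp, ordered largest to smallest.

85, 50, 7 bp

SalI sites (GTCGAC) start at positions 7, 92.
SalI cuts after the first base of each site, so after positions 7, 92.
Linear molecule, 2 cuts → 3 fragments:
  1–7 → 7 bp
  8–92 → 85 bp
  93–142 → 50 bp
Sorted largest to smallest: 85, 50, 7 bp.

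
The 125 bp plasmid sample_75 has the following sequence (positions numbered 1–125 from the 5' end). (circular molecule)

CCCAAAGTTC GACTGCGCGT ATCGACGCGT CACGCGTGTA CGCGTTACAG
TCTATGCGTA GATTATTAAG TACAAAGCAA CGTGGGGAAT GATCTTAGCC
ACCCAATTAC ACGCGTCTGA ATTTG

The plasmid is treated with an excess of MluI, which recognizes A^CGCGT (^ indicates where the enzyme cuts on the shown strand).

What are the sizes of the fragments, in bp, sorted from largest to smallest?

MluI sites (ACGCGT) start at positions 25, 32, 40, 111.
MluI cuts after the first base of each site, so after positions 25, 32, 40, 111.
Circular molecule, 4 cuts → 4 fragments:
  26–32 → 7 bp
  33–40 → 8 bp
  41–111 → 71 bp
  112–125 then 1–25 → 14 + 25 = 39 bp
Sorted largest to smallest: 71, 39, 8, 7 bp.

71, 39, 8, 7 bp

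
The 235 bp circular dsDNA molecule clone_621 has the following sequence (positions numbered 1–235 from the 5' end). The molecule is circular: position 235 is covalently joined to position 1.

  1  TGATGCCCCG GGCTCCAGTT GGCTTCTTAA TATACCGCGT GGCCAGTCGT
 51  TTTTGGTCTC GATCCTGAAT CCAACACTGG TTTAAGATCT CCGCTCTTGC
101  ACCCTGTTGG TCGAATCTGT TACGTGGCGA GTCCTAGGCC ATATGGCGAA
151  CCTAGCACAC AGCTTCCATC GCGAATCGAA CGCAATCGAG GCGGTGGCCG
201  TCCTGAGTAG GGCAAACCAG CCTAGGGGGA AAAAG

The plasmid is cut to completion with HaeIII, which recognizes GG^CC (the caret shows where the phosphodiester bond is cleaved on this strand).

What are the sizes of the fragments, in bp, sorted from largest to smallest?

HaeIII sites (GGCC) start at positions 41, 137, 196.
HaeIII cuts after base 2 of each site, so after positions 42, 138, 197.
Circular molecule, 3 cuts → 3 fragments:
  43–138 → 96 bp
  139–197 → 59 bp
  198–235 then 1–42 → 38 + 42 = 80 bp
Sorted largest to smallest: 96, 80, 59 bp.

96, 80, 59 bp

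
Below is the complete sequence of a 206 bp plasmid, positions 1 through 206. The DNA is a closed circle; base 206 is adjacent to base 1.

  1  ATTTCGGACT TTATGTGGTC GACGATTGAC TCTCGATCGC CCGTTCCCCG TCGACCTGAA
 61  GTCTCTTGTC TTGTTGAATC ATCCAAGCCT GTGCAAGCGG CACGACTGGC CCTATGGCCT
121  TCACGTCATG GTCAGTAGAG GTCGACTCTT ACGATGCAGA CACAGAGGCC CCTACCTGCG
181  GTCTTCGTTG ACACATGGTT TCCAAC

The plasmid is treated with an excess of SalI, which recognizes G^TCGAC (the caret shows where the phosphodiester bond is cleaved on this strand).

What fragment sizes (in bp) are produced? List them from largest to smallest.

SalI sites (GTCGAC) start at positions 18, 50, 141.
SalI cuts after the first base of each site, so after positions 18, 50, 141.
Circular molecule, 3 cuts → 3 fragments:
  19–50 → 32 bp
  51–141 → 91 bp
  142–206 then 1–18 → 65 + 18 = 83 bp
Sorted largest to smallest: 91, 83, 32 bp.

91, 83, 32 bp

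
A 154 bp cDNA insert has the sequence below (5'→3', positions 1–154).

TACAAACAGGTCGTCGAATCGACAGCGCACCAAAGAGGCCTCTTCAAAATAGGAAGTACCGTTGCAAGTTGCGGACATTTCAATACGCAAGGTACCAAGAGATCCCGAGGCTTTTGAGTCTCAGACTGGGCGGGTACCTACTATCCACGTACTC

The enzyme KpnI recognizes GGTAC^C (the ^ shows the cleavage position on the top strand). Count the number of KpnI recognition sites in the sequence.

2

GGTACC occurs starting at positions 91, 133.
KpnI cuts at 2 sites.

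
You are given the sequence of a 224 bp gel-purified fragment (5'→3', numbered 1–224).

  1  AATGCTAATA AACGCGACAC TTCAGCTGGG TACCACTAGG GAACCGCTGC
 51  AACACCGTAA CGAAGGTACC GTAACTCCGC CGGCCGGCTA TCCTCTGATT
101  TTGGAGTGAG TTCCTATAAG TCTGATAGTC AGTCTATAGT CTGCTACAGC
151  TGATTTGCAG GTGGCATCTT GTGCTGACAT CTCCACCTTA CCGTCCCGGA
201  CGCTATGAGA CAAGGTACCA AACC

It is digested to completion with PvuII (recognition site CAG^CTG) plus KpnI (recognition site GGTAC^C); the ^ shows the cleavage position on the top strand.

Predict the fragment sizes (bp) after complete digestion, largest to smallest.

80, 69, 36, 25, 8, 6 bp

PvuII sites (CAGCTG) start at positions 23, 147.
PvuII cuts after base 3 of each site, so after positions 25, 149.
KpnI sites (GGTACC) start at positions 29, 65, 214.
KpnI cuts after base 5 of each site (before the last base), so after positions 33, 69, 218.
Combined cut positions: 25, 33, 69, 149, 218.
Linear molecule, 5 cuts → 6 fragments:
  1–25 → 25 bp
  26–33 → 8 bp
  34–69 → 36 bp
  70–149 → 80 bp
  150–218 → 69 bp
  219–224 → 6 bp
Sorted largest to smallest: 80, 69, 36, 25, 8, 6 bp.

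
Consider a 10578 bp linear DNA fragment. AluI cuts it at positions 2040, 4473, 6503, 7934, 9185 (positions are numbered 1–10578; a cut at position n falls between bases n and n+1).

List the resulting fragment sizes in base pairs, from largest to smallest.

Linear molecule, 5 cuts → 6 fragments:
  2040 − 0 = 2040 bp
  4473 − 2040 = 2433 bp
  6503 − 4473 = 2030 bp
  7934 − 6503 = 1431 bp
  9185 − 7934 = 1251 bp
  10578 − 9185 = 1393 bp
Sorted largest to smallest: 2433, 2040, 2030, 1431, 1393, 1251 bp.

2433, 2040, 2030, 1431, 1393, 1251 bp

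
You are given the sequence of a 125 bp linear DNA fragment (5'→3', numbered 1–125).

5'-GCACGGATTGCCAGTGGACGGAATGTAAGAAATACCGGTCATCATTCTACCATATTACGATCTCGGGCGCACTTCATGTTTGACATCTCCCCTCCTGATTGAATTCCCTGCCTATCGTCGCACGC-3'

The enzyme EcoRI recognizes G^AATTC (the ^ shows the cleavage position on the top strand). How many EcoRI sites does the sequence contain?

1

GAATTC occurs starting at position 101.
EcoRI cuts at 1 site.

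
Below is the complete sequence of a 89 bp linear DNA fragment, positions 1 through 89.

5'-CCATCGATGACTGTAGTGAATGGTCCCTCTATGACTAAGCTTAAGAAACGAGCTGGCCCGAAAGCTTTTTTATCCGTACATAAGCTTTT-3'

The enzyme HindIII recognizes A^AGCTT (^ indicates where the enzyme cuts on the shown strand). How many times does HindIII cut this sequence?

3

AAGCTT occurs starting at positions 37, 62, 82.
HindIII cuts at 3 sites.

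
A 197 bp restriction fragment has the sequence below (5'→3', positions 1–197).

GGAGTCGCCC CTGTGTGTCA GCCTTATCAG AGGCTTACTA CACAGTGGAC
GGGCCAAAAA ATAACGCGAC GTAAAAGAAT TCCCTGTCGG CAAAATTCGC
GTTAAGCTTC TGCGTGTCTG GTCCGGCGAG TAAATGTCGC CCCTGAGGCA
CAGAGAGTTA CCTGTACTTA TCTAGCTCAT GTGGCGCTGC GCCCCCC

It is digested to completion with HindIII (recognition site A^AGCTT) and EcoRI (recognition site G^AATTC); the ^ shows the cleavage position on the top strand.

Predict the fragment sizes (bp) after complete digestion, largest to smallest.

The HindIII site (AAGCTT) starts at position 104.
HindIII cuts after the first base of each site, so after position 104.
The EcoRI site (GAATTC) starts at position 77.
EcoRI cuts after the first base of each site, so after position 77.
Combined cut positions: 77, 104.
Linear molecule, 2 cuts → 3 fragments:
  1–77 → 77 bp
  78–104 → 27 bp
  105–197 → 93 bp
Sorted largest to smallest: 93, 77, 27 bp.

93, 77, 27 bp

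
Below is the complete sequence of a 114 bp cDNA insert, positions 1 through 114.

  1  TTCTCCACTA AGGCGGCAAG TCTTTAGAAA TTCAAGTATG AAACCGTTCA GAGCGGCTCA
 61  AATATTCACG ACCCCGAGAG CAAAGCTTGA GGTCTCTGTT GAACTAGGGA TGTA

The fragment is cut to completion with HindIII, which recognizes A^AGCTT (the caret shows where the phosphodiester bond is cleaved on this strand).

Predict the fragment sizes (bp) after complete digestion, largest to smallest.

The HindIII site (AAGCTT) starts at position 83.
HindIII cuts after the first base of each site, so after position 83.
Linear molecule, 1 cut → 2 fragments:
  1–83 → 83 bp
  84–114 → 31 bp
Sorted largest to smallest: 83, 31 bp.

83, 31 bp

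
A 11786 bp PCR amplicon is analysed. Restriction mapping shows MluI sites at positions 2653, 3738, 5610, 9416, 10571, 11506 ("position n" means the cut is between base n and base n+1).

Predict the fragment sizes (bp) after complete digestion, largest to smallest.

3806, 2653, 1872, 1155, 1085, 935, 280 bp

Linear molecule, 6 cuts → 7 fragments:
  2653 − 0 = 2653 bp
  3738 − 2653 = 1085 bp
  5610 − 3738 = 1872 bp
  9416 − 5610 = 3806 bp
  10571 − 9416 = 1155 bp
  11506 − 10571 = 935 bp
  11786 − 11506 = 280 bp
Sorted largest to smallest: 3806, 2653, 1872, 1155, 1085, 935, 280 bp.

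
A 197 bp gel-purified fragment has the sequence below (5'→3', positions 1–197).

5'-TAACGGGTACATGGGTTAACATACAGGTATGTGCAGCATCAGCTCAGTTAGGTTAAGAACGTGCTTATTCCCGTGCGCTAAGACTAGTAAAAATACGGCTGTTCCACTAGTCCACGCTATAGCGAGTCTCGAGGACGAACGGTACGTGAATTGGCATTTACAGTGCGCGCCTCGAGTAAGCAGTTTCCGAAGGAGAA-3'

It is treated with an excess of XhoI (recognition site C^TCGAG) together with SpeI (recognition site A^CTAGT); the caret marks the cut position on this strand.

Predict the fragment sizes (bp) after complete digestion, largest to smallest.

XhoI sites (CTCGAG) start at positions 128, 171.
XhoI cuts after the first base of each site, so after positions 128, 171.
SpeI sites (ACTAGT) start at positions 83, 106.
SpeI cuts after the first base of each site, so after positions 83, 106.
Combined cut positions: 83, 106, 128, 171.
Linear molecule, 4 cuts → 5 fragments:
  1–83 → 83 bp
  84–106 → 23 bp
  107–128 → 22 bp
  129–171 → 43 bp
  172–197 → 26 bp
Sorted largest to smallest: 83, 43, 26, 23, 22 bp.

83, 43, 26, 23, 22 bp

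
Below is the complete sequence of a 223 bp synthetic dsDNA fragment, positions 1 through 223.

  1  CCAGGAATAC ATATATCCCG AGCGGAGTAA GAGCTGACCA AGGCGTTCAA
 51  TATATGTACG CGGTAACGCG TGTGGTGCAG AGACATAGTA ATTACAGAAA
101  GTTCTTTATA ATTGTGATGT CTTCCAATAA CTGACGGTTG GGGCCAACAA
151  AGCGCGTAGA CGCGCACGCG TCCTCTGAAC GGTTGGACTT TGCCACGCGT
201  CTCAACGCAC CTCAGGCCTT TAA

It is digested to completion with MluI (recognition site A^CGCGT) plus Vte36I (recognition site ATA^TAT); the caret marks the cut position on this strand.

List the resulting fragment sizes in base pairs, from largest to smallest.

MluI sites (ACGCGT) start at positions 66, 166, 195.
MluI cuts after the first base of each site, so after positions 66, 166, 195.
Vte36I sites (ATATAT) start at positions 11, 50.
Vte36I cuts after base 3 of each site, so after positions 13, 52.
Combined cut positions: 13, 52, 66, 166, 195.
Linear molecule, 5 cuts → 6 fragments:
  1–13 → 13 bp
  14–52 → 39 bp
  53–66 → 14 bp
  67–166 → 100 bp
  167–195 → 29 bp
  196–223 → 28 bp
Sorted largest to smallest: 100, 39, 29, 28, 14, 13 bp.

100, 39, 29, 28, 14, 13 bp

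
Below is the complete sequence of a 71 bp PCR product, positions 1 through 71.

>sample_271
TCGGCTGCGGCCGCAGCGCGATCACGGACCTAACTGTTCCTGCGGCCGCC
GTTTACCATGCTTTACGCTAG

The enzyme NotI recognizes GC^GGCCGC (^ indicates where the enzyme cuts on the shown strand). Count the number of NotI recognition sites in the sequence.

2

GCGGCCGC occurs starting at positions 7, 42.
NotI cuts at 2 sites.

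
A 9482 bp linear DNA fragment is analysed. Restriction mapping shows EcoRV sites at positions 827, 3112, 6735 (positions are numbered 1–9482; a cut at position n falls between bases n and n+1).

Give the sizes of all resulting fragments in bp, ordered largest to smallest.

3623, 2747, 2285, 827 bp

Linear molecule, 3 cuts → 4 fragments:
  827 − 0 = 827 bp
  3112 − 827 = 2285 bp
  6735 − 3112 = 3623 bp
  9482 − 6735 = 2747 bp
Sorted largest to smallest: 3623, 2747, 2285, 827 bp.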